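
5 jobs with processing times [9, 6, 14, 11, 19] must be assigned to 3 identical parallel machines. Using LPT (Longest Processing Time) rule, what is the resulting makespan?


Sort jobs in decreasing order (LPT): [19, 14, 11, 9, 6]
Assign each job to the least loaded machine:
  Machine 1: jobs [19], load = 19
  Machine 2: jobs [14, 6], load = 20
  Machine 3: jobs [11, 9], load = 20
Makespan = max load = 20

20


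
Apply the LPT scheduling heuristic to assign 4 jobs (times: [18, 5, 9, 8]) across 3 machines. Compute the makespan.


Sort jobs in decreasing order (LPT): [18, 9, 8, 5]
Assign each job to the least loaded machine:
  Machine 1: jobs [18], load = 18
  Machine 2: jobs [9], load = 9
  Machine 3: jobs [8, 5], load = 13
Makespan = max load = 18

18


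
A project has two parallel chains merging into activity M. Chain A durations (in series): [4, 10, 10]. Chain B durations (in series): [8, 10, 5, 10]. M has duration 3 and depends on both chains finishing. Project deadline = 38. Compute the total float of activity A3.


Forward pass: ES(A3) = sum of predecessors on chain A = 14
EF = ES + duration = 14 + 10 = 24
Backward pass: LF(M) = deadline = 38; LS(M) = 38 - 3 = 35
LF(A3) = LS(M) - sum(successors on chain A) = 35 - 0 = 35
LS = LF - duration = 35 - 10 = 25
Total float = LS - ES = 25 - 14 = 11

11


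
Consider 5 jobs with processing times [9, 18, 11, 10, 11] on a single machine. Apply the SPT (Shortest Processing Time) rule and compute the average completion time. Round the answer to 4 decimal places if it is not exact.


Sort jobs by processing time (SPT order): [9, 10, 11, 11, 18]
Compute completion times sequentially:
  Job 1: processing = 9, completes at 9
  Job 2: processing = 10, completes at 19
  Job 3: processing = 11, completes at 30
  Job 4: processing = 11, completes at 41
  Job 5: processing = 18, completes at 59
Sum of completion times = 158
Average completion time = 158/5 = 31.6

31.6


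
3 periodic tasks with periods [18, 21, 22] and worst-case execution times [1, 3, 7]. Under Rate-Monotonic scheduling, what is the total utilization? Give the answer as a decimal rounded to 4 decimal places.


Compute individual utilizations (exact fractions):
  Task 1: C/T = 1/18 (approx. 0.0556)
  Task 2: C/T = 3/21 = 1/7 (approx. 0.1429)
  Task 3: C/T = 7/22 (approx. 0.3182)
Total utilization U = 1/18 + 1/7 + 7/22 = 358/693
Rounded to 4 decimal places: U = 0.5166
RM (Liu & Layland) bound for 3 tasks = 0.779763; compare with U = 358/693 (approx. 0.516595)
U <= bound, so schedulable by RM sufficient condition.

0.5166


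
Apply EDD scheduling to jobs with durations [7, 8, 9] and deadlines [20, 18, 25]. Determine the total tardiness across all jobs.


Sort by due date (EDD order): [(8, 18), (7, 20), (9, 25)]
Compute completion times and tardiness:
  Job 1: p=8, d=18, C=8, tardiness=max(0,8-18)=0
  Job 2: p=7, d=20, C=15, tardiness=max(0,15-20)=0
  Job 3: p=9, d=25, C=24, tardiness=max(0,24-25)=0
Total tardiness = 0

0


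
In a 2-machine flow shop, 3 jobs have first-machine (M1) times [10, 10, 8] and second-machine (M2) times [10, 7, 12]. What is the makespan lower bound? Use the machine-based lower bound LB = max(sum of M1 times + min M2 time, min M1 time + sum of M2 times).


LB1 = sum(M1 times) + min(M2 times) = 28 + 7 = 35
LB2 = min(M1 times) + sum(M2 times) = 8 + 29 = 37
Lower bound = max(LB1, LB2) = max(35, 37) = 37

37


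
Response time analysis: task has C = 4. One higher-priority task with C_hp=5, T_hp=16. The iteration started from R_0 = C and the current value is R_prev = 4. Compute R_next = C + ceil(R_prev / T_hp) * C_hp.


R_next = C + ceil(R_prev / T_hp) * C_hp
ceil(4 / 16) = ceil(0.25) = 1
Interference = 1 * 5 = 5
R_next = 4 + 5 = 9

9


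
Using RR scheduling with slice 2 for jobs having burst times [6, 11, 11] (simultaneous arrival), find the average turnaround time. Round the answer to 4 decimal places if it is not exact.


Time quantum = 2
Execution trace:
  J1 runs 2 units, time = 2
  J2 runs 2 units, time = 4
  J3 runs 2 units, time = 6
  J1 runs 2 units, time = 8
  J2 runs 2 units, time = 10
  J3 runs 2 units, time = 12
  J1 runs 2 units, time = 14
  J2 runs 2 units, time = 16
  J3 runs 2 units, time = 18
  J2 runs 2 units, time = 20
  J3 runs 2 units, time = 22
  J2 runs 2 units, time = 24
  J3 runs 2 units, time = 26
  J2 runs 1 units, time = 27
  J3 runs 1 units, time = 28
Finish times: [14, 27, 28]
Average turnaround = 69/3 = 23.0

23.0


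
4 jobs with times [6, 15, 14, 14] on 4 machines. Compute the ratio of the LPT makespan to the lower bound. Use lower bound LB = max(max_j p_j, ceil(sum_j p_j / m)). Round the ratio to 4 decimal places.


LPT order: [15, 14, 14, 6]
Machine loads after assignment: [15, 14, 14, 6]
LPT makespan = 15
Lower bound = max(max_job, ceil(total/4)) = max(15, 13) = 15
Ratio = 15 / 15 = 1.0

1.0


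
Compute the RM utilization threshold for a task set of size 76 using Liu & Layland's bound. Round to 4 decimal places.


Compute 2^(1/76) = 1.0091620748
Subtract 1: 1.0091620748 - 1 = 0.0091620748
Multiply by n: 76 * 0.0091620748 = 0.6963176848
Round to 4 dp: 0.6963

0.6963


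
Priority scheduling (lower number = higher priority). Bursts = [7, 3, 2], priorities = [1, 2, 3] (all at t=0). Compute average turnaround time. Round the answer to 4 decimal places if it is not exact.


Sort by priority (ascending = highest first):
Order: [(1, 7), (2, 3), (3, 2)]
Completion times:
  Priority 1, burst=7, C=7
  Priority 2, burst=3, C=10
  Priority 3, burst=2, C=12
Average turnaround = 29/3 = 9.6667

9.6667


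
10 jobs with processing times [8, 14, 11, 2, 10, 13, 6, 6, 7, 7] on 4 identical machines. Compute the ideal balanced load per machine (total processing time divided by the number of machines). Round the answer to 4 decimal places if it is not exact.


Total processing time = 8 + 14 + 11 + 2 + 10 + 13 + 6 + 6 + 7 + 7 = 84
Number of machines = 4
Ideal balanced load = 84 / 4 = 21.0

21.0


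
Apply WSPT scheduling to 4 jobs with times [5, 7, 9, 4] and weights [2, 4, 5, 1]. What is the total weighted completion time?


Compute p/w ratios and sort ascending (WSPT): [(7, 4), (9, 5), (5, 2), (4, 1)]
Compute weighted completion times:
  Job (p=7,w=4): C=7, w*C=4*7=28
  Job (p=9,w=5): C=16, w*C=5*16=80
  Job (p=5,w=2): C=21, w*C=2*21=42
  Job (p=4,w=1): C=25, w*C=1*25=25
Total weighted completion time = 175

175


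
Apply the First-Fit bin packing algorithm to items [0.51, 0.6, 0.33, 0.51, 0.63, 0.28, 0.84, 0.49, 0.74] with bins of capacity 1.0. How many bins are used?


Place items sequentially using First-Fit:
  Item 0.51 -> new Bin 1
  Item 0.6 -> new Bin 2
  Item 0.33 -> Bin 1 (now 0.84)
  Item 0.51 -> new Bin 3
  Item 0.63 -> new Bin 4
  Item 0.28 -> Bin 2 (now 0.88)
  Item 0.84 -> new Bin 5
  Item 0.49 -> Bin 3 (now 1.0)
  Item 0.74 -> new Bin 6
Total bins used = 6

6


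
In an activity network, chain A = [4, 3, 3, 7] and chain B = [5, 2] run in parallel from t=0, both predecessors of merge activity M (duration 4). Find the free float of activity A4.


ES(A4) = sum of predecessors on chain A = 10
EF(A4) = ES + duration = 10 + 7 = 17
Successor of A4 is M. ES(M) = max(sum(A), sum(B)) = max(17, 7) = 17
Free float = ES(successor) - EF(current) = 17 - 17 = 0

0


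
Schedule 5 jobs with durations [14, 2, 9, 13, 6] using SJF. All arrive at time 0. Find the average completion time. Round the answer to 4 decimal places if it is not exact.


SJF order (ascending): [2, 6, 9, 13, 14]
Completion times:
  Job 1: burst=2, C=2
  Job 2: burst=6, C=8
  Job 3: burst=9, C=17
  Job 4: burst=13, C=30
  Job 5: burst=14, C=44
Average completion = 101/5 = 20.2

20.2


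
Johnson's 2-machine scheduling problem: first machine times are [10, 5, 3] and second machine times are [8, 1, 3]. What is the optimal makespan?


Apply Johnson's rule:
  Group 1 (a <= b): [(3, 3, 3)]
  Group 2 (a > b): [(1, 10, 8), (2, 5, 1)]
Optimal job order: [3, 1, 2]
Schedule:
  Job 3: M1 done at 3, M2 done at 6
  Job 1: M1 done at 13, M2 done at 21
  Job 2: M1 done at 18, M2 done at 22
Makespan = 22

22


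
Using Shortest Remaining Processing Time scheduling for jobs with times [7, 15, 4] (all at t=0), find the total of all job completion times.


Since all jobs arrive at t=0, SRPT equals SPT ordering.
SPT order: [4, 7, 15]
Completion times:
  Job 1: p=4, C=4
  Job 2: p=7, C=11
  Job 3: p=15, C=26
Total completion time = 4 + 11 + 26 = 41

41


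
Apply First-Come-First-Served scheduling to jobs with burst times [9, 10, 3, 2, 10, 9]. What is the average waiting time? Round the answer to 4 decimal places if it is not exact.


FCFS order (as given): [9, 10, 3, 2, 10, 9]
Waiting times:
  Job 1: wait = 0
  Job 2: wait = 9
  Job 3: wait = 19
  Job 4: wait = 22
  Job 5: wait = 24
  Job 6: wait = 34
Sum of waiting times = 108
Average waiting time = 108/6 = 18.0

18.0


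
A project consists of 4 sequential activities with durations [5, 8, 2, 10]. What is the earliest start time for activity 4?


Activity 4 starts after activities 1 through 3 complete.
Predecessor durations: [5, 8, 2]
ES = 5 + 8 + 2 = 15

15


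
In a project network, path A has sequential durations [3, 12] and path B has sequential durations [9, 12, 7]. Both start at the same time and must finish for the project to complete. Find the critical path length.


Path A total = 3 + 12 = 15
Path B total = 9 + 12 + 7 = 28
Critical path = longest path = max(15, 28) = 28

28


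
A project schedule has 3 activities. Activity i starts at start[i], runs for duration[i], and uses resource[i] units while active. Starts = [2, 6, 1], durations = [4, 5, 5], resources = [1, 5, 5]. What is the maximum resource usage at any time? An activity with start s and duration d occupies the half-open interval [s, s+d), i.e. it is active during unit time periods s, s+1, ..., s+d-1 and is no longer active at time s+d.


Each activity i is active on [start_i, start_i + duration_i).
Compute total resource usage per time slot:
  t=0: active resources = [], total = 0
  t=1: active resources = [5], total = 5
  t=2: active resources = [1, 5], total = 6
  t=3: active resources = [1, 5], total = 6
  t=4: active resources = [1, 5], total = 6
  t=5: active resources = [1, 5], total = 6
  t=6: active resources = [5], total = 5
  t=7: active resources = [5], total = 5
  t=8: active resources = [5], total = 5
  t=9: active resources = [5], total = 5
  t=10: active resources = [5], total = 5
Peak resource demand = 6

6


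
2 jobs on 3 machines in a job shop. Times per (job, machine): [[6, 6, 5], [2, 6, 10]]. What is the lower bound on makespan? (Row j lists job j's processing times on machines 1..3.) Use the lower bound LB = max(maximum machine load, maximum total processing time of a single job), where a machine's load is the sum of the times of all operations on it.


Machine loads:
  Machine 1: 6 + 2 = 8
  Machine 2: 6 + 6 = 12
  Machine 3: 5 + 10 = 15
Max machine load = 15
Job totals:
  Job 1: 17
  Job 2: 18
Max job total = 18
Lower bound = max(15, 18) = 18

18


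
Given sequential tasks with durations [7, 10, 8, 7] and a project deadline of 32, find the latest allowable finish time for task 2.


LF(activity 2) = deadline - sum of successor durations
Successors: activities 3 through 4 with durations [8, 7]
Sum of successor durations = 15
LF = 32 - 15 = 17

17


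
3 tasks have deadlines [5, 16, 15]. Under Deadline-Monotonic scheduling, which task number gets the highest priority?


Sort tasks by relative deadline (ascending):
  Task 1: deadline = 5
  Task 3: deadline = 15
  Task 2: deadline = 16
Priority order (highest first): [1, 3, 2]
Highest priority task = 1

1


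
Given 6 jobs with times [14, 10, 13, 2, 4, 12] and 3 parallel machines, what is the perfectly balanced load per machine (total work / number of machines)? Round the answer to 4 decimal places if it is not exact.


Total processing time = 14 + 10 + 13 + 2 + 4 + 12 = 55
Number of machines = 3
Ideal balanced load = 55 / 3 = 18.3333

18.3333


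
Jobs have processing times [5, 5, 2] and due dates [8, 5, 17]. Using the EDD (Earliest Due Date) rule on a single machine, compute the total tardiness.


Sort by due date (EDD order): [(5, 5), (5, 8), (2, 17)]
Compute completion times and tardiness:
  Job 1: p=5, d=5, C=5, tardiness=max(0,5-5)=0
  Job 2: p=5, d=8, C=10, tardiness=max(0,10-8)=2
  Job 3: p=2, d=17, C=12, tardiness=max(0,12-17)=0
Total tardiness = 2

2


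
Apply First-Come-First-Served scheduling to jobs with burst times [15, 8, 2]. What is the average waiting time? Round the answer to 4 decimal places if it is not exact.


FCFS order (as given): [15, 8, 2]
Waiting times:
  Job 1: wait = 0
  Job 2: wait = 15
  Job 3: wait = 23
Sum of waiting times = 38
Average waiting time = 38/3 = 12.6667

12.6667


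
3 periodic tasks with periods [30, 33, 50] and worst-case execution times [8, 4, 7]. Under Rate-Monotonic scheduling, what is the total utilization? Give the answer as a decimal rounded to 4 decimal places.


Compute individual utilizations (exact fractions):
  Task 1: C/T = 8/30 = 4/15 (approx. 0.2667)
  Task 2: C/T = 4/33 (approx. 0.1212)
  Task 3: C/T = 7/50 (approx. 0.14)
Total utilization U = 4/15 + 4/33 + 7/50 = 871/1650
Rounded to 4 decimal places: U = 0.5279
RM (Liu & Layland) bound for 3 tasks = 0.779763; compare with U = 871/1650 (approx. 0.527879)
U <= bound, so schedulable by RM sufficient condition.

0.5279


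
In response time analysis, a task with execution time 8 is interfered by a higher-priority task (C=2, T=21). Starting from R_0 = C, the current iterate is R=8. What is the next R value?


R_next = C + ceil(R_prev / T_hp) * C_hp
ceil(8 / 21) = ceil(0.381) = 1
Interference = 1 * 2 = 2
R_next = 8 + 2 = 10

10


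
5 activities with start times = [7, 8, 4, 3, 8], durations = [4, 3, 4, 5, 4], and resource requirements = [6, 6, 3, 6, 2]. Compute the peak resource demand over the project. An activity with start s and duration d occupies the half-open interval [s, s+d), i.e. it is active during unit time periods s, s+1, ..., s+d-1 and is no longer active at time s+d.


Each activity i is active on [start_i, start_i + duration_i).
Compute total resource usage per time slot:
  t=0: active resources = [], total = 0
  t=1: active resources = [], total = 0
  t=2: active resources = [], total = 0
  t=3: active resources = [6], total = 6
  t=4: active resources = [3, 6], total = 9
  t=5: active resources = [3, 6], total = 9
  t=6: active resources = [3, 6], total = 9
  t=7: active resources = [6, 3, 6], total = 15
  t=8: active resources = [6, 6, 2], total = 14
  t=9: active resources = [6, 6, 2], total = 14
  t=10: active resources = [6, 6, 2], total = 14
  t=11: active resources = [2], total = 2
Peak resource demand = 15

15


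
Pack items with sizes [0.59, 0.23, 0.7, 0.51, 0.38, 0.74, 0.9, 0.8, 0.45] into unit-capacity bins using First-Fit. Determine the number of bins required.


Place items sequentially using First-Fit:
  Item 0.59 -> new Bin 1
  Item 0.23 -> Bin 1 (now 0.82)
  Item 0.7 -> new Bin 2
  Item 0.51 -> new Bin 3
  Item 0.38 -> Bin 3 (now 0.89)
  Item 0.74 -> new Bin 4
  Item 0.9 -> new Bin 5
  Item 0.8 -> new Bin 6
  Item 0.45 -> new Bin 7
Total bins used = 7

7


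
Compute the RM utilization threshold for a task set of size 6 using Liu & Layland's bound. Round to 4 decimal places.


Compute 2^(1/6) = 1.1224620483
Subtract 1: 1.1224620483 - 1 = 0.1224620483
Multiply by n: 6 * 0.1224620483 = 0.7347722898
Round to 4 dp: 0.7348

0.7348


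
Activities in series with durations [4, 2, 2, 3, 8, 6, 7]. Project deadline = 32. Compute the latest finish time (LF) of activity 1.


LF(activity 1) = deadline - sum of successor durations
Successors: activities 2 through 7 with durations [2, 2, 3, 8, 6, 7]
Sum of successor durations = 28
LF = 32 - 28 = 4

4


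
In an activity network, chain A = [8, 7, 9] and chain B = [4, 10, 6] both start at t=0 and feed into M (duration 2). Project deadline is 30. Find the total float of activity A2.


Forward pass: ES(A2) = sum of predecessors on chain A = 8
EF = ES + duration = 8 + 7 = 15
Backward pass: LF(M) = deadline = 30; LS(M) = 30 - 2 = 28
LF(A2) = LS(M) - sum(successors on chain A) = 28 - 9 = 19
LS = LF - duration = 19 - 7 = 12
Total float = LS - ES = 12 - 8 = 4

4


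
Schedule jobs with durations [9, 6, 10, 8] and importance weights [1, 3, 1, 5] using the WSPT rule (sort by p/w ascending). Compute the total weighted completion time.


Compute p/w ratios and sort ascending (WSPT): [(8, 5), (6, 3), (9, 1), (10, 1)]
Compute weighted completion times:
  Job (p=8,w=5): C=8, w*C=5*8=40
  Job (p=6,w=3): C=14, w*C=3*14=42
  Job (p=9,w=1): C=23, w*C=1*23=23
  Job (p=10,w=1): C=33, w*C=1*33=33
Total weighted completion time = 138

138


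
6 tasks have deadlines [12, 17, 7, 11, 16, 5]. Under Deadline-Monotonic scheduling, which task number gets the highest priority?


Sort tasks by relative deadline (ascending):
  Task 6: deadline = 5
  Task 3: deadline = 7
  Task 4: deadline = 11
  Task 1: deadline = 12
  Task 5: deadline = 16
  Task 2: deadline = 17
Priority order (highest first): [6, 3, 4, 1, 5, 2]
Highest priority task = 6

6


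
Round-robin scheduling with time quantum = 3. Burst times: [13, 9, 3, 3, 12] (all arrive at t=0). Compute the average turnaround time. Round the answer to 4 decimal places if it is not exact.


Time quantum = 3
Execution trace:
  J1 runs 3 units, time = 3
  J2 runs 3 units, time = 6
  J3 runs 3 units, time = 9
  J4 runs 3 units, time = 12
  J5 runs 3 units, time = 15
  J1 runs 3 units, time = 18
  J2 runs 3 units, time = 21
  J5 runs 3 units, time = 24
  J1 runs 3 units, time = 27
  J2 runs 3 units, time = 30
  J5 runs 3 units, time = 33
  J1 runs 3 units, time = 36
  J5 runs 3 units, time = 39
  J1 runs 1 units, time = 40
Finish times: [40, 30, 9, 12, 39]
Average turnaround = 130/5 = 26.0

26.0


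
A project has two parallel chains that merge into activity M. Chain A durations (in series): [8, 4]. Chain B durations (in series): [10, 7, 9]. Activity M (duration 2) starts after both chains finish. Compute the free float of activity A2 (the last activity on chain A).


ES(A2) = sum of predecessors on chain A = 8
EF(A2) = ES + duration = 8 + 4 = 12
Successor of A2 is M. ES(M) = max(sum(A), sum(B)) = max(12, 26) = 26
Free float = ES(successor) - EF(current) = 26 - 12 = 14

14


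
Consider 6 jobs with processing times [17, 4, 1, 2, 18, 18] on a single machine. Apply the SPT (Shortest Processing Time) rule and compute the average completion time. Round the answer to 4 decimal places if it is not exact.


Sort jobs by processing time (SPT order): [1, 2, 4, 17, 18, 18]
Compute completion times sequentially:
  Job 1: processing = 1, completes at 1
  Job 2: processing = 2, completes at 3
  Job 3: processing = 4, completes at 7
  Job 4: processing = 17, completes at 24
  Job 5: processing = 18, completes at 42
  Job 6: processing = 18, completes at 60
Sum of completion times = 137
Average completion time = 137/6 = 22.8333

22.8333


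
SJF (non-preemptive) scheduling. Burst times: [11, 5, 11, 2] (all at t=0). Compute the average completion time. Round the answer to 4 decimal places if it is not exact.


SJF order (ascending): [2, 5, 11, 11]
Completion times:
  Job 1: burst=2, C=2
  Job 2: burst=5, C=7
  Job 3: burst=11, C=18
  Job 4: burst=11, C=29
Average completion = 56/4 = 14.0

14.0


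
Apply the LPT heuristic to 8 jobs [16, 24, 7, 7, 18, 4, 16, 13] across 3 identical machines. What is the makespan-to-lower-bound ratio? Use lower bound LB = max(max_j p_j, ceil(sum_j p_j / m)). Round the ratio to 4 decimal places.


LPT order: [24, 18, 16, 16, 13, 7, 7, 4]
Machine loads after assignment: [38, 35, 32]
LPT makespan = 38
Lower bound = max(max_job, ceil(total/3)) = max(24, 35) = 35
Ratio = 38 / 35 = 1.0857

1.0857


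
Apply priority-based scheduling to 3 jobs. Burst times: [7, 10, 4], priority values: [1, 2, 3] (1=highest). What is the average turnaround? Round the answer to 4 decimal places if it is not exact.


Sort by priority (ascending = highest first):
Order: [(1, 7), (2, 10), (3, 4)]
Completion times:
  Priority 1, burst=7, C=7
  Priority 2, burst=10, C=17
  Priority 3, burst=4, C=21
Average turnaround = 45/3 = 15.0

15.0


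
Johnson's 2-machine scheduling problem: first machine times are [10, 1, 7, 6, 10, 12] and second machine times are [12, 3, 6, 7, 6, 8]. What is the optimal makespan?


Apply Johnson's rule:
  Group 1 (a <= b): [(2, 1, 3), (4, 6, 7), (1, 10, 12)]
  Group 2 (a > b): [(6, 12, 8), (3, 7, 6), (5, 10, 6)]
Optimal job order: [2, 4, 1, 6, 3, 5]
Schedule:
  Job 2: M1 done at 1, M2 done at 4
  Job 4: M1 done at 7, M2 done at 14
  Job 1: M1 done at 17, M2 done at 29
  Job 6: M1 done at 29, M2 done at 37
  Job 3: M1 done at 36, M2 done at 43
  Job 5: M1 done at 46, M2 done at 52
Makespan = 52

52


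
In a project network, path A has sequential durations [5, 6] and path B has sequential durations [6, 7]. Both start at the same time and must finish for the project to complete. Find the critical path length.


Path A total = 5 + 6 = 11
Path B total = 6 + 7 = 13
Critical path = longest path = max(11, 13) = 13

13


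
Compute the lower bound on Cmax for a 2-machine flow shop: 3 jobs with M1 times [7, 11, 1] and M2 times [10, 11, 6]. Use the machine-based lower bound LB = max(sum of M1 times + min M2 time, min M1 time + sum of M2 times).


LB1 = sum(M1 times) + min(M2 times) = 19 + 6 = 25
LB2 = min(M1 times) + sum(M2 times) = 1 + 27 = 28
Lower bound = max(LB1, LB2) = max(25, 28) = 28

28


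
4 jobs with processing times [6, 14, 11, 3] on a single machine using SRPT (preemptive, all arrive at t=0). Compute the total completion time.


Since all jobs arrive at t=0, SRPT equals SPT ordering.
SPT order: [3, 6, 11, 14]
Completion times:
  Job 1: p=3, C=3
  Job 2: p=6, C=9
  Job 3: p=11, C=20
  Job 4: p=14, C=34
Total completion time = 3 + 9 + 20 + 34 = 66

66


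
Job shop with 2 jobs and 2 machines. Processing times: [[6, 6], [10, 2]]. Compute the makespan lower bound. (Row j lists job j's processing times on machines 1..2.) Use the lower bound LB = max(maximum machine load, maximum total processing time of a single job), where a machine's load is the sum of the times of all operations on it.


Machine loads:
  Machine 1: 6 + 10 = 16
  Machine 2: 6 + 2 = 8
Max machine load = 16
Job totals:
  Job 1: 12
  Job 2: 12
Max job total = 12
Lower bound = max(16, 12) = 16

16


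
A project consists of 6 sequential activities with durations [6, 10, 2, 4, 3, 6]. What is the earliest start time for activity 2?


Activity 2 starts after activities 1 through 1 complete.
Predecessor durations: [6]
ES = 6 = 6

6


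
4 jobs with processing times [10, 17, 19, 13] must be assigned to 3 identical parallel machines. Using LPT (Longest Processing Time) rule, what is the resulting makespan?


Sort jobs in decreasing order (LPT): [19, 17, 13, 10]
Assign each job to the least loaded machine:
  Machine 1: jobs [19], load = 19
  Machine 2: jobs [17], load = 17
  Machine 3: jobs [13, 10], load = 23
Makespan = max load = 23

23


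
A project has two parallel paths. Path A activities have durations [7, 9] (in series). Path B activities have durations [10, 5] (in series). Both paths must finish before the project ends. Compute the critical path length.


Path A total = 7 + 9 = 16
Path B total = 10 + 5 = 15
Critical path = longest path = max(16, 15) = 16

16


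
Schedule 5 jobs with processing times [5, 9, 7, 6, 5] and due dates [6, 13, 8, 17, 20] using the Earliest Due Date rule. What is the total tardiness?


Sort by due date (EDD order): [(5, 6), (7, 8), (9, 13), (6, 17), (5, 20)]
Compute completion times and tardiness:
  Job 1: p=5, d=6, C=5, tardiness=max(0,5-6)=0
  Job 2: p=7, d=8, C=12, tardiness=max(0,12-8)=4
  Job 3: p=9, d=13, C=21, tardiness=max(0,21-13)=8
  Job 4: p=6, d=17, C=27, tardiness=max(0,27-17)=10
  Job 5: p=5, d=20, C=32, tardiness=max(0,32-20)=12
Total tardiness = 34

34


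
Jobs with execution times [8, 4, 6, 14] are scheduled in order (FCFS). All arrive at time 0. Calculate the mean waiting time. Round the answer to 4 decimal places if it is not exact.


FCFS order (as given): [8, 4, 6, 14]
Waiting times:
  Job 1: wait = 0
  Job 2: wait = 8
  Job 3: wait = 12
  Job 4: wait = 18
Sum of waiting times = 38
Average waiting time = 38/4 = 9.5

9.5


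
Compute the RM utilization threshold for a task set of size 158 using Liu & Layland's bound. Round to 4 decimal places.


Compute 2^(1/158) = 1.0043966445
Subtract 1: 1.0043966445 - 1 = 0.0043966445
Multiply by n: 158 * 0.0043966445 = 0.6946698310
Round to 4 dp: 0.6947

0.6947


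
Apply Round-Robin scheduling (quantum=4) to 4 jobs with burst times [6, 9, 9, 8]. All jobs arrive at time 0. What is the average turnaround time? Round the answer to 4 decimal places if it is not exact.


Time quantum = 4
Execution trace:
  J1 runs 4 units, time = 4
  J2 runs 4 units, time = 8
  J3 runs 4 units, time = 12
  J4 runs 4 units, time = 16
  J1 runs 2 units, time = 18
  J2 runs 4 units, time = 22
  J3 runs 4 units, time = 26
  J4 runs 4 units, time = 30
  J2 runs 1 units, time = 31
  J3 runs 1 units, time = 32
Finish times: [18, 31, 32, 30]
Average turnaround = 111/4 = 27.75

27.75


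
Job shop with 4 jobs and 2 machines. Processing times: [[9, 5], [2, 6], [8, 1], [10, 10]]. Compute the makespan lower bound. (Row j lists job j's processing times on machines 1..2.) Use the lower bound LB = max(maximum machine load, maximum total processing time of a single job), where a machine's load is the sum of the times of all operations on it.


Machine loads:
  Machine 1: 9 + 2 + 8 + 10 = 29
  Machine 2: 5 + 6 + 1 + 10 = 22
Max machine load = 29
Job totals:
  Job 1: 14
  Job 2: 8
  Job 3: 9
  Job 4: 20
Max job total = 20
Lower bound = max(29, 20) = 29

29


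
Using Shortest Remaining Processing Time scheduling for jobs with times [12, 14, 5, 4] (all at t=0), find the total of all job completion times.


Since all jobs arrive at t=0, SRPT equals SPT ordering.
SPT order: [4, 5, 12, 14]
Completion times:
  Job 1: p=4, C=4
  Job 2: p=5, C=9
  Job 3: p=12, C=21
  Job 4: p=14, C=35
Total completion time = 4 + 9 + 21 + 35 = 69

69


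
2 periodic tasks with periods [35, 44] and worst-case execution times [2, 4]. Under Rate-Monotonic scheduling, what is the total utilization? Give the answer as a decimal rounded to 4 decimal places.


Compute individual utilizations (exact fractions):
  Task 1: C/T = 2/35 (approx. 0.0571)
  Task 2: C/T = 4/44 = 1/11 (approx. 0.0909)
Total utilization U = 2/35 + 1/11 = 57/385
Rounded to 4 decimal places: U = 0.1481
RM (Liu & Layland) bound for 2 tasks = 0.828427; compare with U = 57/385 (approx. 0.148052)
U <= bound, so schedulable by RM sufficient condition.

0.1481


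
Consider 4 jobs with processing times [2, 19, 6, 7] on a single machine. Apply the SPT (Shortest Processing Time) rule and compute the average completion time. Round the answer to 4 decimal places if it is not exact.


Sort jobs by processing time (SPT order): [2, 6, 7, 19]
Compute completion times sequentially:
  Job 1: processing = 2, completes at 2
  Job 2: processing = 6, completes at 8
  Job 3: processing = 7, completes at 15
  Job 4: processing = 19, completes at 34
Sum of completion times = 59
Average completion time = 59/4 = 14.75

14.75


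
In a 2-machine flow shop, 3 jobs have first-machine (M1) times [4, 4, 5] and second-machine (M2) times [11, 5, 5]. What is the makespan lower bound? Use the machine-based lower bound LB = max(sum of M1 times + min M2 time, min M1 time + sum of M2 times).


LB1 = sum(M1 times) + min(M2 times) = 13 + 5 = 18
LB2 = min(M1 times) + sum(M2 times) = 4 + 21 = 25
Lower bound = max(LB1, LB2) = max(18, 25) = 25

25


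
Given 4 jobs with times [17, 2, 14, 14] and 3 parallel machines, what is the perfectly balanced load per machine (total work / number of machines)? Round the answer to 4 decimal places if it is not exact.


Total processing time = 17 + 2 + 14 + 14 = 47
Number of machines = 3
Ideal balanced load = 47 / 3 = 15.6667

15.6667


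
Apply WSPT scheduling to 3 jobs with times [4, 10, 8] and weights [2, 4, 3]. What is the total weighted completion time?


Compute p/w ratios and sort ascending (WSPT): [(4, 2), (10, 4), (8, 3)]
Compute weighted completion times:
  Job (p=4,w=2): C=4, w*C=2*4=8
  Job (p=10,w=4): C=14, w*C=4*14=56
  Job (p=8,w=3): C=22, w*C=3*22=66
Total weighted completion time = 130

130


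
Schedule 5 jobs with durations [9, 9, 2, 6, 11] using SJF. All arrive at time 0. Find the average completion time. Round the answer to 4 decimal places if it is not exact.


SJF order (ascending): [2, 6, 9, 9, 11]
Completion times:
  Job 1: burst=2, C=2
  Job 2: burst=6, C=8
  Job 3: burst=9, C=17
  Job 4: burst=9, C=26
  Job 5: burst=11, C=37
Average completion = 90/5 = 18.0

18.0


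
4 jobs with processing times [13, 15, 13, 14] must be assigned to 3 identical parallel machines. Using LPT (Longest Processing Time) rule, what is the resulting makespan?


Sort jobs in decreasing order (LPT): [15, 14, 13, 13]
Assign each job to the least loaded machine:
  Machine 1: jobs [15], load = 15
  Machine 2: jobs [14], load = 14
  Machine 3: jobs [13, 13], load = 26
Makespan = max load = 26

26


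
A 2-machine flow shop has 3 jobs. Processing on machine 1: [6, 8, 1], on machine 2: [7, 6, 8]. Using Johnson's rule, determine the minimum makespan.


Apply Johnson's rule:
  Group 1 (a <= b): [(3, 1, 8), (1, 6, 7)]
  Group 2 (a > b): [(2, 8, 6)]
Optimal job order: [3, 1, 2]
Schedule:
  Job 3: M1 done at 1, M2 done at 9
  Job 1: M1 done at 7, M2 done at 16
  Job 2: M1 done at 15, M2 done at 22
Makespan = 22

22


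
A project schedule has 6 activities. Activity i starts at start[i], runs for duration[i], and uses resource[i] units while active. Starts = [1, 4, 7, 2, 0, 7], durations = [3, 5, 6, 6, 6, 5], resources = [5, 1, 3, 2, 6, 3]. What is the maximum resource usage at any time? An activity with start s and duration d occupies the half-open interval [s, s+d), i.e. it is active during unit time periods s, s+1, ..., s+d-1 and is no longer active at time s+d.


Each activity i is active on [start_i, start_i + duration_i).
Compute total resource usage per time slot:
  t=0: active resources = [6], total = 6
  t=1: active resources = [5, 6], total = 11
  t=2: active resources = [5, 2, 6], total = 13
  t=3: active resources = [5, 2, 6], total = 13
  t=4: active resources = [1, 2, 6], total = 9
  t=5: active resources = [1, 2, 6], total = 9
  t=6: active resources = [1, 2], total = 3
  t=7: active resources = [1, 3, 2, 3], total = 9
  t=8: active resources = [1, 3, 3], total = 7
  t=9: active resources = [3, 3], total = 6
  t=10: active resources = [3, 3], total = 6
  t=11: active resources = [3, 3], total = 6
  t=12: active resources = [3], total = 3
Peak resource demand = 13

13


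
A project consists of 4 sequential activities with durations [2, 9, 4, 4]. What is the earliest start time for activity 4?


Activity 4 starts after activities 1 through 3 complete.
Predecessor durations: [2, 9, 4]
ES = 2 + 9 + 4 = 15

15


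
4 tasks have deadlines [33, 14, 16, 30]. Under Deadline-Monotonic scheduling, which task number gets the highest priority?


Sort tasks by relative deadline (ascending):
  Task 2: deadline = 14
  Task 3: deadline = 16
  Task 4: deadline = 30
  Task 1: deadline = 33
Priority order (highest first): [2, 3, 4, 1]
Highest priority task = 2

2


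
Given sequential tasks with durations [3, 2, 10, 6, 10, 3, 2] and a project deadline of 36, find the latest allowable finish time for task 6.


LF(activity 6) = deadline - sum of successor durations
Successors: activities 7 through 7 with durations [2]
Sum of successor durations = 2
LF = 36 - 2 = 34

34


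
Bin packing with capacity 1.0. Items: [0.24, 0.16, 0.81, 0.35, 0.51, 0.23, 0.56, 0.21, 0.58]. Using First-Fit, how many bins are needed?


Place items sequentially using First-Fit:
  Item 0.24 -> new Bin 1
  Item 0.16 -> Bin 1 (now 0.4)
  Item 0.81 -> new Bin 2
  Item 0.35 -> Bin 1 (now 0.75)
  Item 0.51 -> new Bin 3
  Item 0.23 -> Bin 1 (now 0.98)
  Item 0.56 -> new Bin 4
  Item 0.21 -> Bin 3 (now 0.72)
  Item 0.58 -> new Bin 5
Total bins used = 5

5


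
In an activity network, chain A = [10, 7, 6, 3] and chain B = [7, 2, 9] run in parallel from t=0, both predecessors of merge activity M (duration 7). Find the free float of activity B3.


ES(B3) = sum of predecessors on chain B = 9
EF(B3) = ES + duration = 9 + 9 = 18
Successor of B3 is M. ES(M) = max(sum(A), sum(B)) = max(26, 18) = 26
Free float = ES(successor) - EF(current) = 26 - 18 = 8

8


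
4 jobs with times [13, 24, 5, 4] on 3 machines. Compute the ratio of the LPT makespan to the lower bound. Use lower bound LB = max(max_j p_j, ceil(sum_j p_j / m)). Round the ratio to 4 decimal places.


LPT order: [24, 13, 5, 4]
Machine loads after assignment: [24, 13, 9]
LPT makespan = 24
Lower bound = max(max_job, ceil(total/3)) = max(24, 16) = 24
Ratio = 24 / 24 = 1.0

1.0


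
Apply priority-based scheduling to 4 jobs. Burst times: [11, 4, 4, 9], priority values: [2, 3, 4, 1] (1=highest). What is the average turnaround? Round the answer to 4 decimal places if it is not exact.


Sort by priority (ascending = highest first):
Order: [(1, 9), (2, 11), (3, 4), (4, 4)]
Completion times:
  Priority 1, burst=9, C=9
  Priority 2, burst=11, C=20
  Priority 3, burst=4, C=24
  Priority 4, burst=4, C=28
Average turnaround = 81/4 = 20.25

20.25


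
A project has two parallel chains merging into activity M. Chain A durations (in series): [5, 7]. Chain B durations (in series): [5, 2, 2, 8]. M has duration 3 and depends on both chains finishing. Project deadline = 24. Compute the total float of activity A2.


Forward pass: ES(A2) = sum of predecessors on chain A = 5
EF = ES + duration = 5 + 7 = 12
Backward pass: LF(M) = deadline = 24; LS(M) = 24 - 3 = 21
LF(A2) = LS(M) - sum(successors on chain A) = 21 - 0 = 21
LS = LF - duration = 21 - 7 = 14
Total float = LS - ES = 14 - 5 = 9

9


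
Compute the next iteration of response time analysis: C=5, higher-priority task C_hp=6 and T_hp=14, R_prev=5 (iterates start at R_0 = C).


R_next = C + ceil(R_prev / T_hp) * C_hp
ceil(5 / 14) = ceil(0.3571) = 1
Interference = 1 * 6 = 6
R_next = 5 + 6 = 11

11


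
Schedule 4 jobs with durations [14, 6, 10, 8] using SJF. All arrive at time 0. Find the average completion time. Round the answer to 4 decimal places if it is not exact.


SJF order (ascending): [6, 8, 10, 14]
Completion times:
  Job 1: burst=6, C=6
  Job 2: burst=8, C=14
  Job 3: burst=10, C=24
  Job 4: burst=14, C=38
Average completion = 82/4 = 20.5

20.5


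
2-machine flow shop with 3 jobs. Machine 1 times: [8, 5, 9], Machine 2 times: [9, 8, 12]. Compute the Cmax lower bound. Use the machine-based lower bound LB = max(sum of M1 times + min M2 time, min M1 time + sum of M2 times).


LB1 = sum(M1 times) + min(M2 times) = 22 + 8 = 30
LB2 = min(M1 times) + sum(M2 times) = 5 + 29 = 34
Lower bound = max(LB1, LB2) = max(30, 34) = 34

34


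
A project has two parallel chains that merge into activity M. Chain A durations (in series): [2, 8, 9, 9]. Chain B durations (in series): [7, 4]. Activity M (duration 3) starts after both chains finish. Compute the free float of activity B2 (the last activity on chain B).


ES(B2) = sum of predecessors on chain B = 7
EF(B2) = ES + duration = 7 + 4 = 11
Successor of B2 is M. ES(M) = max(sum(A), sum(B)) = max(28, 11) = 28
Free float = ES(successor) - EF(current) = 28 - 11 = 17

17


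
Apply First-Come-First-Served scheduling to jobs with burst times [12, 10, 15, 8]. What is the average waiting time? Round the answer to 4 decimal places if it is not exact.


FCFS order (as given): [12, 10, 15, 8]
Waiting times:
  Job 1: wait = 0
  Job 2: wait = 12
  Job 3: wait = 22
  Job 4: wait = 37
Sum of waiting times = 71
Average waiting time = 71/4 = 17.75

17.75


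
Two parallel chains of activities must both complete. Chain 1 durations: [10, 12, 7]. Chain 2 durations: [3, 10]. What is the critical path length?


Path A total = 10 + 12 + 7 = 29
Path B total = 3 + 10 = 13
Critical path = longest path = max(29, 13) = 29

29


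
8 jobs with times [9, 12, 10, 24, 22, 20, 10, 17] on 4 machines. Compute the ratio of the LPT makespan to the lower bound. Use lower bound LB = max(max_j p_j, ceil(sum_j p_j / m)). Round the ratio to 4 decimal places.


LPT order: [24, 22, 20, 17, 12, 10, 10, 9]
Machine loads after assignment: [33, 32, 30, 29]
LPT makespan = 33
Lower bound = max(max_job, ceil(total/4)) = max(24, 31) = 31
Ratio = 33 / 31 = 1.0645

1.0645


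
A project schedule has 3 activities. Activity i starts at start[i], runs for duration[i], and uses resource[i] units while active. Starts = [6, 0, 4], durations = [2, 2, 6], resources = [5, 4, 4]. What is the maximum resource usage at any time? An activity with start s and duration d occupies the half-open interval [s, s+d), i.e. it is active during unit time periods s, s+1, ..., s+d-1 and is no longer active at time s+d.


Each activity i is active on [start_i, start_i + duration_i).
Compute total resource usage per time slot:
  t=0: active resources = [4], total = 4
  t=1: active resources = [4], total = 4
  t=2: active resources = [], total = 0
  t=3: active resources = [], total = 0
  t=4: active resources = [4], total = 4
  t=5: active resources = [4], total = 4
  t=6: active resources = [5, 4], total = 9
  t=7: active resources = [5, 4], total = 9
  t=8: active resources = [4], total = 4
  t=9: active resources = [4], total = 4
Peak resource demand = 9

9


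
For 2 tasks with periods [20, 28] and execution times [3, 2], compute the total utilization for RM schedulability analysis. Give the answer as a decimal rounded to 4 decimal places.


Compute individual utilizations (exact fractions):
  Task 1: C/T = 3/20 (approx. 0.15)
  Task 2: C/T = 2/28 = 1/14 (approx. 0.0714)
Total utilization U = 3/20 + 1/14 = 31/140
Rounded to 4 decimal places: U = 0.2214
RM (Liu & Layland) bound for 2 tasks = 0.828427; compare with U = 31/140 (approx. 0.221429)
U <= bound, so schedulable by RM sufficient condition.

0.2214


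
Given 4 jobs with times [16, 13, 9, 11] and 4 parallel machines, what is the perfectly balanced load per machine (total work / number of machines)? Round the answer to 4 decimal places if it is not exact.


Total processing time = 16 + 13 + 9 + 11 = 49
Number of machines = 4
Ideal balanced load = 49 / 4 = 12.25

12.25


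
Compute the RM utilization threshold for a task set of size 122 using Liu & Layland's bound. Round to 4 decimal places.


Compute 2^(1/122) = 1.0056977048
Subtract 1: 1.0056977048 - 1 = 0.0056977048
Multiply by n: 122 * 0.0056977048 = 0.6951199856
Round to 4 dp: 0.6951

0.6951


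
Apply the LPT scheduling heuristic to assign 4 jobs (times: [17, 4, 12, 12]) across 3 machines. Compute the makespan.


Sort jobs in decreasing order (LPT): [17, 12, 12, 4]
Assign each job to the least loaded machine:
  Machine 1: jobs [17], load = 17
  Machine 2: jobs [12, 4], load = 16
  Machine 3: jobs [12], load = 12
Makespan = max load = 17

17


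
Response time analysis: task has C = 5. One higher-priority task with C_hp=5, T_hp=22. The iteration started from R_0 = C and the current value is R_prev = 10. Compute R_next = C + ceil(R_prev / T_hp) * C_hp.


R_next = C + ceil(R_prev / T_hp) * C_hp
ceil(10 / 22) = ceil(0.4545) = 1
Interference = 1 * 5 = 5
R_next = 5 + 5 = 10
R_next = R_prev, so the iteration has converged (response time = 10).

10


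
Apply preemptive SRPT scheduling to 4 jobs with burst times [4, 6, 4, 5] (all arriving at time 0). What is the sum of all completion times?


Since all jobs arrive at t=0, SRPT equals SPT ordering.
SPT order: [4, 4, 5, 6]
Completion times:
  Job 1: p=4, C=4
  Job 2: p=4, C=8
  Job 3: p=5, C=13
  Job 4: p=6, C=19
Total completion time = 4 + 8 + 13 + 19 = 44

44
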